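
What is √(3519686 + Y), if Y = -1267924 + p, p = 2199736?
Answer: √4451498 ≈ 2109.9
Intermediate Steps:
Y = 931812 (Y = -1267924 + 2199736 = 931812)
√(3519686 + Y) = √(3519686 + 931812) = √4451498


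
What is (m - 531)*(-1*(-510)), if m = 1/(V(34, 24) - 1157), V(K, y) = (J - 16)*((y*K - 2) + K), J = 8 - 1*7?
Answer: -3758030880/13877 ≈ -2.7081e+5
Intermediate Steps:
J = 1 (J = 8 - 7 = 1)
V(K, y) = 30 - 15*K - 15*K*y (V(K, y) = (1 - 16)*((y*K - 2) + K) = -15*((K*y - 2) + K) = -15*((-2 + K*y) + K) = -15*(-2 + K + K*y) = 30 - 15*K - 15*K*y)
m = -1/13877 (m = 1/((30 - 15*34 - 15*34*24) - 1157) = 1/((30 - 510 - 12240) - 1157) = 1/(-12720 - 1157) = 1/(-13877) = -1/13877 ≈ -7.2062e-5)
(m - 531)*(-1*(-510)) = (-1/13877 - 531)*(-1*(-510)) = -7368688/13877*510 = -3758030880/13877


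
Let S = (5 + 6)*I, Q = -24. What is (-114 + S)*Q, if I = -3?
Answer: 3528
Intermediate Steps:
S = -33 (S = (5 + 6)*(-3) = 11*(-3) = -33)
(-114 + S)*Q = (-114 - 33)*(-24) = -147*(-24) = 3528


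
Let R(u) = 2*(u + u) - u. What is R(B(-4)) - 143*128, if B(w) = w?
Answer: -18316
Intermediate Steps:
R(u) = 3*u (R(u) = 2*(2*u) - u = 4*u - u = 3*u)
R(B(-4)) - 143*128 = 3*(-4) - 143*128 = -12 - 18304 = -18316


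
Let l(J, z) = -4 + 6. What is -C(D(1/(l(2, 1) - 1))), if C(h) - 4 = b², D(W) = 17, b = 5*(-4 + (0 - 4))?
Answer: -1604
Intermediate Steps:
l(J, z) = 2
b = -40 (b = 5*(-4 - 4) = 5*(-8) = -40)
C(h) = 1604 (C(h) = 4 + (-40)² = 4 + 1600 = 1604)
-C(D(1/(l(2, 1) - 1))) = -1*1604 = -1604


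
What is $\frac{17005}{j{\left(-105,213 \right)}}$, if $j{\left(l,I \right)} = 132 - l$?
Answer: $\frac{17005}{237} \approx 71.751$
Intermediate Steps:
$\frac{17005}{j{\left(-105,213 \right)}} = \frac{17005}{132 - -105} = \frac{17005}{132 + 105} = \frac{17005}{237}$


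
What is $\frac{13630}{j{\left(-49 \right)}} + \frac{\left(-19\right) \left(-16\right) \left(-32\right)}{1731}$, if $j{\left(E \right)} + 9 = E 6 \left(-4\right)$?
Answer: $\frac{1360106}{224453} \approx 6.0596$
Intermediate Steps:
$j{\left(E \right)} = -9 - 24 E$ ($j{\left(E \right)} = -9 + E 6 \left(-4\right) = -9 + 6 E \left(-4\right) = -9 - 24 E$)
$\frac{13630}{j{\left(-49 \right)}} + \frac{\left(-19\right) \left(-16\right) \left(-32\right)}{1731} = \frac{13630}{-9 - -1176} + \frac{\left(-19\right) \left(-16\right) \left(-32\right)}{1731} = \frac{13630}{-9 + 1176} + 304 \left(-32\right) \frac{1}{1731} = \frac{13630}{1167} - \frac{9728}{1731} = \frac{1360106}{224453}$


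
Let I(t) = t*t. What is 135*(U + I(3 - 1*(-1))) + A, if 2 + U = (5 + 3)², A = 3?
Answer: 10533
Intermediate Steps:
U = 62 (U = -2 + (5 + 3)² = -2 + 8² = -2 + 64 = 62)
I(t) = t²
135*(U + I(3 - 1*(-1))) + A = 135*(62 + (3 - 1*(-1))²) + 3 = 135*(62 + (3 + 1)²) + 3 = 135*(62 + 4²) + 3 = 135*(62 + 16) + 3 = 135*78 + 3 = 10530 + 3 = 10533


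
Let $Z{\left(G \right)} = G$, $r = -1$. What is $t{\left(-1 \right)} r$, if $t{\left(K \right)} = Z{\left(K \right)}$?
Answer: $1$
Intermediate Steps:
$t{\left(K \right)} = K$
$t{\left(-1 \right)} r = \left(-1\right) \left(-1\right) = 1$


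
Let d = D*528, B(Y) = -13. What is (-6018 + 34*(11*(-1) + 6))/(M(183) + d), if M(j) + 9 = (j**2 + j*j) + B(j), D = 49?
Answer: -1547/23207 ≈ -0.066661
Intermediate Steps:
M(j) = -22 + 2*j**2 (M(j) = -9 + ((j**2 + j*j) - 13) = -9 + ((j**2 + j**2) - 13) = -9 + (2*j**2 - 13) = -9 + (-13 + 2*j**2) = -22 + 2*j**2)
d = 25872 (d = 49*528 = 25872)
(-6018 + 34*(11*(-1) + 6))/(M(183) + d) = (-6018 + 34*(11*(-1) + 6))/((-22 + 2*183**2) + 25872) = (-6018 + 34*(-11 + 6))/((-22 + 2*33489) + 25872) = (-6018 + 34*(-5))/((-22 + 66978) + 25872) = (-6018 - 170)/(66956 + 25872) = -6188/92828 = -6188*1/92828 = -1547/23207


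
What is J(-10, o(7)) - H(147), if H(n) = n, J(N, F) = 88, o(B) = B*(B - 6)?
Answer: -59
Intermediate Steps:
o(B) = B*(-6 + B)
J(-10, o(7)) - H(147) = 88 - 1*147 = 88 - 147 = -59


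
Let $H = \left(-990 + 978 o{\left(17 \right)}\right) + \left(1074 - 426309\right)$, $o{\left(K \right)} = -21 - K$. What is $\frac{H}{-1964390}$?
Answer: $\frac{463389}{1964390} \approx 0.23589$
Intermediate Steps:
$H = -463389$ ($H = \left(-990 + 978 \left(-21 - 17\right)\right) + \left(1074 - 426309\right) = \left(-990 + 978 \left(-38\right)\right) - 425235 = \left(-990 - 37164\right) - 425235 = -38154 - 425235 = -463389$)
$\frac{H}{-1964390} = - \frac{463389}{-1964390} = \left(-463389\right) \left(- \frac{1}{1964390}\right) = \frac{463389}{1964390}$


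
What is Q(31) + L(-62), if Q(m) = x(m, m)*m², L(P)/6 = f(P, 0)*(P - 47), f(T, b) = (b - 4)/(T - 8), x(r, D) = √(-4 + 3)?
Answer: -1308/35 + 961*I ≈ -37.371 + 961.0*I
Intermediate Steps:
x(r, D) = I (x(r, D) = √(-1) = I)
f(T, b) = (-4 + b)/(-8 + T)
L(P) = -24*(-47 + P)/(-8 + P) (L(P) = 6*(((-4 + 0)/(-8 + P))*(P - 47)) = 6*((-4/(-8 + P))*(-47 + P)) = 6*(-4*(-47 + P)/(-8 + P)) = -24*(-47 + P)/(-8 + P))
Q(m) = I*m²
Q(31) + L(-62) = I*31² + 24*(47 - 1*(-62))/(-8 - 62) = I*961 + 24*(47 + 62)/(-70) = 961*I + 24*(-1/70)*109 = 961*I - 1308/35 = -1308/35 + 961*I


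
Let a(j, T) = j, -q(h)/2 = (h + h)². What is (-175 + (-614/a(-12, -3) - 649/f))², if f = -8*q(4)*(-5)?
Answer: 3610505417689/235929600 ≈ 15303.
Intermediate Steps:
q(h) = -8*h² (q(h) = -2*(h + h)² = -2*4*h² = -8*h²)
f = -5120 (f = -(-64)*4²*(-5) = -(-64)*16*(-5) = -8*(-128)*(-5) = 1024*(-5) = -5120)
(-175 + (-614/a(-12, -3) - 649/f))² = (-175 + (-614/(-12) - 649/(-5120)))² = (-175 + (-614*(-1/12) - 649*(-1/5120)))² = (-175 + (307/6 + 649/5120))² = (-175 + 787867/15360)² = (-1900133/15360)² = 3610505417689/235929600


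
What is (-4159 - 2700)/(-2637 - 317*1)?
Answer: 6859/2954 ≈ 2.3219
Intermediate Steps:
(-4159 - 2700)/(-2637 - 317*1) = -6859/(-2637 - 317) = -6859/(-2954) = -6859*(-1/2954) = 6859/2954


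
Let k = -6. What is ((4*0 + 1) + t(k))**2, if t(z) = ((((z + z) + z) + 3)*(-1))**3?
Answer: 11397376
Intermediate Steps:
t(z) = (-3 - 3*z)**3 (t(z) = (((2*z + z) + 3)*(-1))**3 = ((3*z + 3)*(-1))**3 = ((3 + 3*z)*(-1))**3 = (-3 - 3*z)**3)
((4*0 + 1) + t(k))**2 = ((4*0 + 1) - 27*(1 - 6)**3)**2 = ((0 + 1) - 27*(-5)**3)**2 = (1 - 27*(-125))**2 = (1 + 3375)**2 = 3376**2 = 11397376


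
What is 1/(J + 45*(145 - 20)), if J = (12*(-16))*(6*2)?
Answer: 1/3321 ≈ 0.00030111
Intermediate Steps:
J = -2304 (J = -192*12 = -2304)
1/(J + 45*(145 - 20)) = 1/(-2304 + 45*(145 - 20)) = 1/(-2304 + 45*125) = 1/(-2304 + 5625) = 1/3321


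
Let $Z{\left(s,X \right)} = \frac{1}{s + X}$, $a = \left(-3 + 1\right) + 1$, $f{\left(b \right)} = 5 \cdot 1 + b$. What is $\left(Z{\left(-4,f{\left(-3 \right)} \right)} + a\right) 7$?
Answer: $- \frac{21}{2} \approx -10.5$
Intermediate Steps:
$f{\left(b \right)} = 5 + b$
$a = -1$ ($a = -2 + 1 = -1$)
$Z{\left(s,X \right)} = \frac{1}{X + s}$
$\left(Z{\left(-4,f{\left(-3 \right)} \right)} + a\right) 7 = \left(\frac{1}{\left(5 - 3\right) - 4} - 1\right) 7 = \left(\frac{1}{2 - 4} - 1\right) 7 = \left(\frac{1}{-2} - 1\right) 7 = \left(- \frac{1}{2} - 1\right) 7 = \left(- \frac{3}{2}\right) 7 = - \frac{21}{2}$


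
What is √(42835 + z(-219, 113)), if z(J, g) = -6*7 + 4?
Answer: √42797 ≈ 206.87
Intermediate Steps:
z(J, g) = -38 (z(J, g) = -42 + 4 = -38)
√(42835 + z(-219, 113)) = √(42835 - 38) = √42797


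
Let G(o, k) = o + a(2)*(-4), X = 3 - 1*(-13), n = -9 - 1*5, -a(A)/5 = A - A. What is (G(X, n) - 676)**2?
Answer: 435600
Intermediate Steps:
a(A) = 0 (a(A) = -5*(A - A) = -5*0 = 0)
n = -14 (n = -9 - 5 = -14)
X = 16 (X = 3 + 13 = 16)
G(o, k) = o (G(o, k) = o + 0*(-4) = o + 0 = o)
(G(X, n) - 676)**2 = (16 - 676)**2 = (-660)**2 = 435600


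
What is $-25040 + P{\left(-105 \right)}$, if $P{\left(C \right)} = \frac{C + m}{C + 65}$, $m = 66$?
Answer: $- \frac{1001561}{40} \approx -25039.0$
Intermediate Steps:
$P{\left(C \right)} = \frac{66 + C}{65 + C}$ ($P{\left(C \right)} = \frac{C + 66}{C + 65} = \frac{66 + C}{65 + C}$)
$-25040 + P{\left(-105 \right)} = -25040 + \frac{66 - 105}{65 - 105} = -25040 + \frac{1}{-40} \left(-39\right) = -25040 - - \frac{39}{40} = -25040 + \frac{39}{40} = - \frac{1001561}{40}$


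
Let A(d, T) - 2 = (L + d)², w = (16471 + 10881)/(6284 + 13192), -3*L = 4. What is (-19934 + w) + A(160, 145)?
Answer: 25535546/4869 ≈ 5244.5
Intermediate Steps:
L = -4/3 (L = -⅓*4 = -4/3 ≈ -1.3333)
w = 6838/4869 (w = 27352/19476 = 27352*(1/19476) = 6838/4869 ≈ 1.4044)
A(d, T) = 2 + (-4/3 + d)²
(-19934 + w) + A(160, 145) = (-19934 + 6838/4869) + (2 + (-4 + 3*160)²/9) = -97051808/4869 + (2 + (-4 + 480)²/9) = -97051808/4869 + (2 + (⅑)*476²) = -97051808/4869 + (2 + (⅑)*226576) = -97051808/4869 + (2 + 226576/9) = -97051808/4869 + 226594/9 = 25535546/4869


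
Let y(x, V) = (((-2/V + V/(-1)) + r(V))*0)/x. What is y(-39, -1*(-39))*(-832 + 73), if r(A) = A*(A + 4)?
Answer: 0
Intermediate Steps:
r(A) = A*(4 + A)
y(x, V) = 0 (y(x, V) = (((-2/V + V/(-1)) + V*(4 + V))*0)/x = (((-2/V + V*(-1)) + V*(4 + V))*0)/x = (((-2/V - V) + V*(4 + V))*0)/x = (((-V - 2/V) + V*(4 + V))*0)/x = ((-V - 2/V + V*(4 + V))*0)/x = 0/x = 0)
y(-39, -1*(-39))*(-832 + 73) = 0*(-832 + 73) = 0*(-759) = 0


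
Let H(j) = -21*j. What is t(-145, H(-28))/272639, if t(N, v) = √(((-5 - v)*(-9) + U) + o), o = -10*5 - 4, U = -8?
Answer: 5*√211/272639 ≈ 0.00026639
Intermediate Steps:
o = -54 (o = -50 - 4 = -54)
t(N, v) = √(-17 + 9*v) (t(N, v) = √(((-5 - v)*(-9) - 8) - 54) = √(((45 + 9*v) - 8) - 54) = √((37 + 9*v) - 54) = √(-17 + 9*v))
t(-145, H(-28))/272639 = √(-17 + 9*(-21*(-28)))/272639 = √(-17 + 9*588)*(1/272639) = √(-17 + 5292)*(1/272639) = √5275*(1/272639) = (5*√211)*(1/272639) = 5*√211/272639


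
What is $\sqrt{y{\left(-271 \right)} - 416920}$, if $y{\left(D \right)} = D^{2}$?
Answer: $i \sqrt{343479} \approx 586.07 i$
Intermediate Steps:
$\sqrt{y{\left(-271 \right)} - 416920} = \sqrt{\left(-271\right)^{2} - 416920} = \sqrt{73441 - 416920} = \sqrt{-343479} = i \sqrt{343479}$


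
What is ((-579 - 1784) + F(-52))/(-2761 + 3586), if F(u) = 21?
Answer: -2342/825 ≈ -2.8388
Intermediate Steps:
((-579 - 1784) + F(-52))/(-2761 + 3586) = ((-579 - 1784) + 21)/(-2761 + 3586) = (-2363 + 21)/825 = -2342*1/825 = -2342/825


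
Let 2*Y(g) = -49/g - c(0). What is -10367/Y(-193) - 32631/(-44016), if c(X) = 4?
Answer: 58720248935/10607856 ≈ 5535.5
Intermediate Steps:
Y(g) = -2 - 49/(2*g) (Y(g) = (-49/g - 1*4)/2 = (-49/g - 4)/2 = (-4 - 49/g)/2 = -2 - 49/(2*g))
-10367/Y(-193) - 32631/(-44016) = -10367/(-2 - 49/2/(-193)) - 32631/(-44016) = -10367/(-2 - 49/2*(-1/193)) - 32631*(-1/44016) = -10367/(-2 + 49/386) + 10877/14672 = -10367/(-723/386) + 10877/14672 = -10367*(-386/723) + 10877/14672 = 4001662/723 + 10877/14672 = 58720248935/10607856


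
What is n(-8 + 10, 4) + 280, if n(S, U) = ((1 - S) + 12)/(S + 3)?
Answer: 1411/5 ≈ 282.20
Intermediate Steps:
n(S, U) = (13 - S)/(3 + S)
n(-8 + 10, 4) + 280 = (13 - (-8 + 10))/(3 + (-8 + 10)) + 280 = (13 - 1*2)/(3 + 2) + 280 = (13 - 2)/5 + 280 = (1/5)*11 + 280 = 11/5 + 280 = 1411/5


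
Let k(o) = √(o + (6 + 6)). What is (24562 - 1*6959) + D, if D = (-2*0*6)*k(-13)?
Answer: 17603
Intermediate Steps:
k(o) = √(12 + o) (k(o) = √(o + 12) = √(12 + o))
D = 0 (D = (-2*0*6)*√(12 - 13) = (0*6)*√(-1) = 0*I = 0)
(24562 - 1*6959) + D = (24562 - 1*6959) + 0 = (24562 - 6959) + 0 = 17603 + 0 = 17603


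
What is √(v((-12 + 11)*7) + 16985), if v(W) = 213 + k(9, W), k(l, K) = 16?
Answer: √17214 ≈ 131.20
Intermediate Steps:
v(W) = 229 (v(W) = 213 + 16 = 229)
√(v((-12 + 11)*7) + 16985) = √(229 + 16985) = √17214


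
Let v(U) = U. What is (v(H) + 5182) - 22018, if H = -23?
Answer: -16859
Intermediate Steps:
(v(H) + 5182) - 22018 = (-23 + 5182) - 22018 = 5159 - 22018 = -16859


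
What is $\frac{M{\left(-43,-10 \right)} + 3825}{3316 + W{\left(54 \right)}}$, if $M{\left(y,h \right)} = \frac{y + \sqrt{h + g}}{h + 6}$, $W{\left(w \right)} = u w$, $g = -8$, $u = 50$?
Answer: $\frac{15343}{24064} - \frac{3 i \sqrt{2}}{24064} \approx 0.63759 - 0.00017631 i$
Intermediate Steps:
$W{\left(w \right)} = 50 w$
$M{\left(y,h \right)} = \frac{y + \sqrt{-8 + h}}{6 + h}$ ($M{\left(y,h \right)} = \frac{y + \sqrt{h - 8}}{h + 6} = \frac{y + \sqrt{-8 + h}}{6 + h}$)
$\frac{M{\left(-43,-10 \right)} + 3825}{3316 + W{\left(54 \right)}} = \frac{\frac{-43 + \sqrt{-8 - 10}}{6 - 10} + 3825}{3316 + 50 \cdot 54} = \frac{\frac{-43 + \sqrt{-18}}{-4} + 3825}{3316 + 2700} = \frac{- \frac{-43 + 3 i \sqrt{2}}{4} + 3825}{6016} = \left(\left(\frac{43}{4} - \frac{3 i \sqrt{2}}{4}\right) + 3825\right) \frac{1}{6016} = \left(\frac{15343}{4} - \frac{3 i \sqrt{2}}{4}\right) \frac{1}{6016} = \frac{15343}{24064} - \frac{3 i \sqrt{2}}{24064}$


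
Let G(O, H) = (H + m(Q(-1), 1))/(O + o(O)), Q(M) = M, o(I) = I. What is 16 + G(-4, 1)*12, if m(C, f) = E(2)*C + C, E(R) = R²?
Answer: 22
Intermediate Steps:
m(C, f) = 5*C (m(C, f) = 2²*C + C = 4*C + C = 5*C)
G(O, H) = (-5 + H)/(2*O) (G(O, H) = (H + 5*(-1))/(O + O) = (H - 5)/((2*O)) = (-5 + H)*(1/(2*O)) = (-5 + H)/(2*O))
16 + G(-4, 1)*12 = 16 + ((½)*(-5 + 1)/(-4))*12 = 16 + ((½)*(-¼)*(-4))*12 = 16 + (½)*12 = 16 + 6 = 22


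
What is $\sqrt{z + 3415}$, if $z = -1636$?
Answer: $\sqrt{1779} \approx 42.178$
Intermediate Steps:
$\sqrt{z + 3415} = \sqrt{-1636 + 3415} = \sqrt{1779}$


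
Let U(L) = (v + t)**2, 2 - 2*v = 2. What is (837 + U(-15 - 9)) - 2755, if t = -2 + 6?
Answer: -1902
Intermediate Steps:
v = 0 (v = 1 - 1/2*2 = 1 - 1 = 0)
t = 4
U(L) = 16 (U(L) = (0 + 4)**2 = 4**2 = 16)
(837 + U(-15 - 9)) - 2755 = (837 + 16) - 2755 = 853 - 2755 = -1902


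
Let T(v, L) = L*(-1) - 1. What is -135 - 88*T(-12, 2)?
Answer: 129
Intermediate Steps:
T(v, L) = -1 - L (T(v, L) = -L - 1 = -1 - L)
-135 - 88*T(-12, 2) = -135 - 88*(-1 - 1*2) = -135 - 88*(-1 - 2) = -135 - 88*(-3) = -135 + 264 = 129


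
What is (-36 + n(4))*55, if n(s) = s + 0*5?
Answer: -1760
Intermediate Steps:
n(s) = s (n(s) = s + 0 = s)
(-36 + n(4))*55 = (-36 + 4)*55 = -32*55 = -1760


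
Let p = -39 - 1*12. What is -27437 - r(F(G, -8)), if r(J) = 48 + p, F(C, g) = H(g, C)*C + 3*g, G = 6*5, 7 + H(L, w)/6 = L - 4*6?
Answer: -27434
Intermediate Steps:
H(L, w) = -186 + 6*L (H(L, w) = -42 + 6*(L - 4*6) = -42 + 6*(L - 24) = -42 + 6*(-24 + L) = -42 + (-144 + 6*L) = -186 + 6*L)
p = -51 (p = -39 - 12 = -51)
G = 30
F(C, g) = 3*g + C*(-186 + 6*g) (F(C, g) = (-186 + 6*g)*C + 3*g = C*(-186 + 6*g) + 3*g = 3*g + C*(-186 + 6*g))
r(J) = -3 (r(J) = 48 - 51 = -3)
-27437 - r(F(G, -8)) = -27437 - 1*(-3) = -27437 + 3 = -27434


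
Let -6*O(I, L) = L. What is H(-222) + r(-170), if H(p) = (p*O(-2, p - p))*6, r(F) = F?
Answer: -170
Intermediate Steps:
O(I, L) = -L/6
H(p) = 0 (H(p) = (p*(-(p - p)/6))*6 = (p*(-⅙*0))*6 = (p*0)*6 = 0*6 = 0)
H(-222) + r(-170) = 0 - 170 = -170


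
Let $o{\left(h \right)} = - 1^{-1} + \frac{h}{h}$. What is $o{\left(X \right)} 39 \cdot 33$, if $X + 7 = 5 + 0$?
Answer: $0$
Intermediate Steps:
$X = -2$ ($X = -7 + \left(5 + 0\right) = -7 + 5 = -2$)
$o{\left(h \right)} = 0$ ($o{\left(h \right)} = \left(-1\right) 1 + 1 = -1 + 1 = 0$)
$o{\left(X \right)} 39 \cdot 33 = 0 \cdot 39 \cdot 33 = 0 \cdot 33 = 0$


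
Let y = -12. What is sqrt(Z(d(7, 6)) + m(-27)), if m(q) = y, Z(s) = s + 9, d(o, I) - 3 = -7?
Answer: I*sqrt(7) ≈ 2.6458*I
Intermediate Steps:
d(o, I) = -4 (d(o, I) = 3 - 7 = -4)
Z(s) = 9 + s
m(q) = -12
sqrt(Z(d(7, 6)) + m(-27)) = sqrt((9 - 4) - 12) = sqrt(5 - 12) = sqrt(-7) = I*sqrt(7)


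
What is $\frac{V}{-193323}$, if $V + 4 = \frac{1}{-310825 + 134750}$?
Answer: $\frac{18059}{872803775} \approx 2.0691 \cdot 10^{-5}$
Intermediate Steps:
$V = - \frac{704301}{176075}$ ($V = -4 + \frac{1}{-310825 + 134750} = -4 + \frac{1}{-176075} = -4 - \frac{1}{176075} = - \frac{704301}{176075} \approx -4.0$)
$\frac{V}{-193323} = - \frac{704301}{176075 \left(-193323\right)} = \left(- \frac{704301}{176075}\right) \left(- \frac{1}{193323}\right) = \frac{18059}{872803775}$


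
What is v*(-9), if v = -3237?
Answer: 29133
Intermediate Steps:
v*(-9) = -3237*(-9) = 29133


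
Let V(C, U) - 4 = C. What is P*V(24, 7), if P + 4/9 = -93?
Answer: -23548/9 ≈ -2616.4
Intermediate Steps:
P = -841/9 (P = -4/9 - 93 = -841/9 ≈ -93.444)
V(C, U) = 4 + C
P*V(24, 7) = -841*(4 + 24)/9 = -841/9*28 = -23548/9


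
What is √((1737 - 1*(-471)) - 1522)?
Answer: 7*√14 ≈ 26.192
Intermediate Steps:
√((1737 - 1*(-471)) - 1522) = √((1737 + 471) - 1522) = √(2208 - 1522) = √686 = 7*√14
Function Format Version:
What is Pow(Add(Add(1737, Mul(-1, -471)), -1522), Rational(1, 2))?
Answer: Mul(7, Pow(14, Rational(1, 2))) ≈ 26.192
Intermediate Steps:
Pow(Add(Add(1737, Mul(-1, -471)), -1522), Rational(1, 2)) = Pow(Add(Add(1737, 471), -1522), Rational(1, 2)) = Pow(Add(2208, -1522), Rational(1, 2)) = Pow(686, Rational(1, 2)) = Mul(7, Pow(14, Rational(1, 2)))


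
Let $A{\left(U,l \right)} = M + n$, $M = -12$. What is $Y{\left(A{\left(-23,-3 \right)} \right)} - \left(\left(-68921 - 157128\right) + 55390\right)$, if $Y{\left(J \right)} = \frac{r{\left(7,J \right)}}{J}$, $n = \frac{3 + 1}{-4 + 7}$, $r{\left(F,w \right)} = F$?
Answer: $\frac{5461067}{32} \approx 1.7066 \cdot 10^{5}$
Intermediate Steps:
$n = \frac{4}{3} \approx 1.3333$
$A{\left(U,l \right)} = - \frac{32}{3}$ ($A{\left(U,l \right)} = -12 + \frac{4}{3} = - \frac{32}{3}$)
$Y{\left(J \right)} = \frac{7}{J}$
$Y{\left(A{\left(-23,-3 \right)} \right)} - \left(\left(-68921 - 157128\right) + 55390\right) = \frac{7}{- \frac{32}{3}} - \left(\left(-68921 - 157128\right) + 55390\right) = 7 \left(- \frac{3}{32}\right) - \left(-226049 + 55390\right) = - \frac{21}{32} - -170659 = - \frac{21}{32} + 170659 = \frac{5461067}{32}$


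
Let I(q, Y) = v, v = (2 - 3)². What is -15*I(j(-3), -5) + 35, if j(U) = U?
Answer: 20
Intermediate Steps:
v = 1 (v = (-1)² = 1)
I(q, Y) = 1
-15*I(j(-3), -5) + 35 = -15*1 + 35 = -15 + 35 = 20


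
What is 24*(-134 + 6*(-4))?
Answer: -3792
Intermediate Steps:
24*(-134 + 6*(-4)) = 24*(-134 - 24) = 24*(-158) = -3792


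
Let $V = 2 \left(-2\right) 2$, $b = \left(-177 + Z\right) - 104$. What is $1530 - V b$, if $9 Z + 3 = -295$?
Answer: $- \frac{8846}{9} \approx -982.89$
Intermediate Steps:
$Z = - \frac{298}{9}$ ($Z = - \frac{1}{3} + \frac{1}{9} \left(-295\right) = - \frac{1}{3} - \frac{295}{9} = - \frac{298}{9} \approx -33.111$)
$b = - \frac{2827}{9}$ ($b = \left(-177 - \frac{298}{9}\right) - 104 = - \frac{1891}{9} - 104 = - \frac{2827}{9} \approx -314.11$)
$V = -8$ ($V = \left(-4\right) 2 = -8$)
$1530 - V b = 1530 - \left(-8\right) \left(- \frac{2827}{9}\right) = 1530 - \frac{22616}{9} = - \frac{8846}{9}$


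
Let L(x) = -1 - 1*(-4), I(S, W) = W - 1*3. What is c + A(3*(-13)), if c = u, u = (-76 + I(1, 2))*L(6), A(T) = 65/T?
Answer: -698/3 ≈ -232.67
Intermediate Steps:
I(S, W) = -3 + W (I(S, W) = W - 3 = -3 + W)
L(x) = 3 (L(x) = -1 + 4 = 3)
u = -231 (u = (-76 + (-3 + 2))*3 = (-76 - 1)*3 = -77*3 = -231)
c = -231
c + A(3*(-13)) = -231 + 65/((3*(-13))) = -231 + 65/(-39) = -231 + 65*(-1/39) = -231 - 5/3 = -698/3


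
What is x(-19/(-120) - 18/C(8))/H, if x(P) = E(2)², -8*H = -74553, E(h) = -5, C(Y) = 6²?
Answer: 200/74553 ≈ 0.0026827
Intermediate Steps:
C(Y) = 36
H = 74553/8 (H = -⅛*(-74553) = 74553/8 ≈ 9319.1)
x(P) = 25 (x(P) = (-5)² = 25)
x(-19/(-120) - 18/C(8))/H = 25/(74553/8) = 25*(8/74553) = 200/74553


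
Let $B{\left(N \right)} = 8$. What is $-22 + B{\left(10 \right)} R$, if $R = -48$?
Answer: $-406$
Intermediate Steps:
$-22 + B{\left(10 \right)} R = -22 + 8 \left(-48\right) = -22 - 384 = -406$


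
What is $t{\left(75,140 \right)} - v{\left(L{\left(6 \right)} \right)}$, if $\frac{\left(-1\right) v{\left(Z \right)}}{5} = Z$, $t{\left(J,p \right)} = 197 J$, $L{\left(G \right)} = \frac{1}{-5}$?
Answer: $14774$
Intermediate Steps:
$L{\left(G \right)} = - \frac{1}{5}$
$v{\left(Z \right)} = - 5 Z$
$t{\left(75,140 \right)} - v{\left(L{\left(6 \right)} \right)} = 197 \cdot 75 - \left(-5\right) \left(- \frac{1}{5}\right) = 14775 - 1 = 14774$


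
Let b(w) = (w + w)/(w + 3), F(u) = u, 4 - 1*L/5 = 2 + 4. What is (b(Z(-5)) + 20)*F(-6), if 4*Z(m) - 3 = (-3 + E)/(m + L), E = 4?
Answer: -1713/14 ≈ -122.36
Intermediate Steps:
L = -10 (L = 20 - 5*(2 + 4) = 20 - 5*6 = 20 - 30 = -10)
Z(m) = ¾ + 1/(4*(-10 + m)) (Z(m) = ¾ + ((-3 + 4)/(m - 10))/4 = ¾ + (1/(-10 + m))/4 = ¾ + 1/(4*(-10 + m)))
b(w) = 2*w/(3 + w) (b(w) = (2*w)/(3 + w) = 2*w/(3 + w))
(b(Z(-5)) + 20)*F(-6) = (2*((-29 + 3*(-5))/(4*(-10 - 5)))/(3 + (-29 + 3*(-5))/(4*(-10 - 5))) + 20)*(-6) = (2*((¼)*(-29 - 15)/(-15))/(3 + (¼)*(-29 - 15)/(-15)) + 20)*(-6) = (2*((¼)*(-1/15)*(-44))/(3 + (¼)*(-1/15)*(-44)) + 20)*(-6) = (2*(11/15)/(3 + 11/15) + 20)*(-6) = (2*(11/15)/(56/15) + 20)*(-6) = (2*(11/15)*(15/56) + 20)*(-6) = (11/28 + 20)*(-6) = (571/28)*(-6) = -1713/14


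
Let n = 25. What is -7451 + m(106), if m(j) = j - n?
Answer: -7370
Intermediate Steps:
m(j) = -25 + j (m(j) = j - 1*25 = j - 25 = -25 + j)
-7451 + m(106) = -7451 + (-25 + 106) = -7451 + 81 = -7370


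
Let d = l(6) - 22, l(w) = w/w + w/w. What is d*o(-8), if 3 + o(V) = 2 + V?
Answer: 180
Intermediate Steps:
l(w) = 2 (l(w) = 1 + 1 = 2)
o(V) = -1 + V (o(V) = -3 + (2 + V) = -1 + V)
d = -20 (d = 2 - 22 = -20)
d*o(-8) = -20*(-1 - 8) = -20*(-9) = 180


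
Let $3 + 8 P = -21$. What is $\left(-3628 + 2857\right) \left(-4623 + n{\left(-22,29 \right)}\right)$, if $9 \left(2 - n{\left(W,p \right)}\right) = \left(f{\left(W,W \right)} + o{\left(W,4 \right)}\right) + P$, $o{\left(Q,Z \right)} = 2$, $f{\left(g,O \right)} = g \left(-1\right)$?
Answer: $3564590$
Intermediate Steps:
$P = -3$ ($P = - \frac{3}{8} + \frac{1}{8} \left(-21\right) = - \frac{3}{8} - \frac{21}{8} = -3$)
$f{\left(g,O \right)} = - g$
$n{\left(W,p \right)} = \frac{19}{9} + \frac{W}{9}$ ($n{\left(W,p \right)} = 2 - \frac{\left(- W + 2\right) - 3}{9} = 2 - \frac{\left(2 - W\right) - 3}{9} = 2 - \frac{-1 - W}{9} = 2 + \left(\frac{1}{9} + \frac{W}{9}\right) = \frac{19}{9} + \frac{W}{9}$)
$\left(-3628 + 2857\right) \left(-4623 + n{\left(-22,29 \right)}\right) = \left(-3628 + 2857\right) \left(-4623 + \left(\frac{19}{9} + \frac{1}{9} \left(-22\right)\right)\right) = - 771 \left(-4623 + \left(\frac{19}{9} - \frac{22}{9}\right)\right) = - 771 \left(-4623 - \frac{1}{3}\right) = \left(-771\right) \left(- \frac{13870}{3}\right) = 3564590$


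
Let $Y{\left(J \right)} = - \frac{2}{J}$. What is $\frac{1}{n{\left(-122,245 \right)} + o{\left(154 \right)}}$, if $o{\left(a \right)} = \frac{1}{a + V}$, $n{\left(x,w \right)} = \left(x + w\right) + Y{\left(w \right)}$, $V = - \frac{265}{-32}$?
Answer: $\frac{1272285}{156488509} \approx 0.0081302$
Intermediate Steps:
$V = \frac{265}{32}$ ($V = \left(-265\right) \left(- \frac{1}{32}\right) = \frac{265}{32} \approx 8.2813$)
$n{\left(x,w \right)} = w + x - \frac{2}{w}$ ($n{\left(x,w \right)} = \left(x + w\right) - \frac{2}{w} = \left(w + x\right) - \frac{2}{w} = w + x - \frac{2}{w}$)
$o{\left(a \right)} = \frac{1}{\frac{265}{32} + a}$ ($o{\left(a \right)} = \frac{1}{a + \frac{265}{32}} = \frac{1}{\frac{265}{32} + a}$)
$\frac{1}{n{\left(-122,245 \right)} + o{\left(154 \right)}} = \frac{1}{\left(245 - 122 - \frac{2}{245}\right) + \frac{32}{265 + 32 \cdot 154}} = \frac{1}{\left(245 - 122 - \frac{2}{245}\right) + \frac{32}{265 + 4928}} = \frac{1}{\left(245 - 122 - \frac{2}{245}\right) + \frac{32}{5193}} = \frac{1}{\frac{30133}{245} + 32 \cdot \frac{1}{5193}} = \frac{1}{\frac{30133}{245} + \frac{32}{5193}} = \frac{1}{\frac{156488509}{1272285}} = \frac{1272285}{156488509}$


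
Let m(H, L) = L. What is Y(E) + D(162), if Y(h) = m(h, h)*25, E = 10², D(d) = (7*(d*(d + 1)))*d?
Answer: 29946904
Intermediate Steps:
D(d) = 7*d²*(1 + d) (D(d) = (7*(d*(1 + d)))*d = (7*d*(1 + d))*d = 7*d²*(1 + d))
E = 100
Y(h) = 25*h (Y(h) = h*25 = 25*h)
Y(E) + D(162) = 25*100 + 7*162²*(1 + 162) = 2500 + 7*26244*163 = 2500 + 29944404 = 29946904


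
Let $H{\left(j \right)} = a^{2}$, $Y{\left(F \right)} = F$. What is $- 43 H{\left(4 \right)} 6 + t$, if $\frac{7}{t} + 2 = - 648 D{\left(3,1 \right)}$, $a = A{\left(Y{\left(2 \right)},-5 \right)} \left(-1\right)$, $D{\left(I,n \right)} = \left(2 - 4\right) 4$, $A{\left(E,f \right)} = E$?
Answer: $- \frac{5347817}{5182} \approx -1032.0$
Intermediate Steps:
$D{\left(I,n \right)} = -8$ ($D{\left(I,n \right)} = \left(-2\right) 4 = -8$)
$a = -2$ ($a = 2 \left(-1\right) = -2$)
$H{\left(j \right)} = 4$ ($H{\left(j \right)} = \left(-2\right)^{2} = 4$)
$t = \frac{7}{5182}$ ($t = \frac{7}{-2 - -5184} = \frac{7}{-2 + 5184} = \frac{7}{5182} \approx 0.0013508$)
$- 43 H{\left(4 \right)} 6 + t = - 43 \cdot 4 \cdot 6 + \frac{7}{5182} = \left(-43\right) 24 + \frac{7}{5182} = -1032 + \frac{7}{5182} = - \frac{5347817}{5182}$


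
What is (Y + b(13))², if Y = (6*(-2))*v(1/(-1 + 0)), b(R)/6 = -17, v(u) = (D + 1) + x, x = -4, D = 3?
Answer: 10404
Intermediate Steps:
v(u) = 0 (v(u) = (3 + 1) - 4 = 4 - 4 = 0)
b(R) = -102 (b(R) = 6*(-17) = -102)
Y = 0 (Y = (6*(-2))*0 = -12*0 = 0)
(Y + b(13))² = (0 - 102)² = (-102)² = 10404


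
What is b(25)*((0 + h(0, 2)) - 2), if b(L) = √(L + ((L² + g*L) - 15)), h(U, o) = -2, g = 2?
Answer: -4*√685 ≈ -104.69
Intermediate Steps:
b(L) = √(-15 + L² + 3*L) (b(L) = √(L + ((L² + 2*L) - 15)) = √(L + (-15 + L² + 2*L)) = √(-15 + L² + 3*L))
b(25)*((0 + h(0, 2)) - 2) = √(-15 + 25² + 3*25)*((0 - 2) - 2) = √(-15 + 625 + 75)*(-2 - 2) = √685*(-4) = -4*√685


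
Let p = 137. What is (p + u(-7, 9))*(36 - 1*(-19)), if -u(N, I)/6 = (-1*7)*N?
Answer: -8635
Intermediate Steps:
u(N, I) = 42*N (u(N, I) = -6*(-1*7)*N = -(-42)*N = 42*N)
(p + u(-7, 9))*(36 - 1*(-19)) = (137 + 42*(-7))*(36 - 1*(-19)) = (137 - 294)*(36 + 19) = -157*55 = -8635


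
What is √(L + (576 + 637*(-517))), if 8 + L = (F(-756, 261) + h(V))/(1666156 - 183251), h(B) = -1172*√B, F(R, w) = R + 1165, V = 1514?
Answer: 2*√(-180736954575647470 - 434491165*√1514)/1482905 ≈ 573.38*I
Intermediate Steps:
F(R, w) = 1165 + R
L = -11862831/1482905 - 1172*√1514/1482905 (L = -8 + ((1165 - 756) - 1172*√1514)/(1666156 - 183251) = -8 + (409 - 1172*√1514)/1482905 = -8 + (409 - 1172*√1514)*(1/1482905) = -8 + (409/1482905 - 1172*√1514/1482905) = -11862831/1482905 - 1172*√1514/1482905 ≈ -8.0305)
√(L + (576 + 637*(-517))) = √((-11862831/1482905 - 1172*√1514/1482905) + (576 + 637*(-517))) = √((-11862831/1482905 - 1172*√1514/1482905) + (576 - 329329)) = √((-11862831/1482905 - 1172*√1514/1482905) - 328753) = √(-487521330296/1482905 - 1172*√1514/1482905)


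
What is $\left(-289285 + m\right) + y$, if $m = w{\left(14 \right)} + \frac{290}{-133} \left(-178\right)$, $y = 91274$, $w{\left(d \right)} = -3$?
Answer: $- \frac{26284242}{133} \approx -1.9763 \cdot 10^{5}$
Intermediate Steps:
$m = \frac{51221}{133}$ ($m = -3 + \frac{290}{-133} \left(-178\right) = -3 + 290 \left(- \frac{1}{133}\right) \left(-178\right) = -3 - - \frac{51620}{133} = -3 + \frac{51620}{133} = \frac{51221}{133} \approx 385.12$)
$\left(-289285 + m\right) + y = \left(-289285 + \frac{51221}{133}\right) + 91274 = - \frac{38423684}{133} + 91274 = - \frac{26284242}{133}$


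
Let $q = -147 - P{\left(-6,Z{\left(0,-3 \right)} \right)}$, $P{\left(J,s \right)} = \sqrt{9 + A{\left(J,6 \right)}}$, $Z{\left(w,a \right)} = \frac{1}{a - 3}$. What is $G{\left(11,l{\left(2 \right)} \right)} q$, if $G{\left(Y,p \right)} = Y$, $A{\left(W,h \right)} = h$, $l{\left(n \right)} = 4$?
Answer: $-1617 - 11 \sqrt{15} \approx -1659.6$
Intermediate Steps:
$Z{\left(w,a \right)} = \frac{1}{-3 + a}$
$P{\left(J,s \right)} = \sqrt{15}$ ($P{\left(J,s \right)} = \sqrt{9 + 6} = \sqrt{15}$)
$q = -147 - \sqrt{15} \approx -150.87$
$G{\left(11,l{\left(2 \right)} \right)} q = 11 \left(-147 - \sqrt{15}\right) = -1617 - 11 \sqrt{15}$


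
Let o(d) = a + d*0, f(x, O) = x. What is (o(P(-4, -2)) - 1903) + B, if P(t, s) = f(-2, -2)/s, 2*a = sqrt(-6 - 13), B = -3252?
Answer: -5155 + I*sqrt(19)/2 ≈ -5155.0 + 2.1795*I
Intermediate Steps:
a = I*sqrt(19)/2 (a = sqrt(-6 - 13)/2 = sqrt(-19)/2 = (I*sqrt(19))/2 = I*sqrt(19)/2 ≈ 2.1795*I)
P(t, s) = -2/s
o(d) = I*sqrt(19)/2 (o(d) = I*sqrt(19)/2 + d*0 = I*sqrt(19)/2 + 0 = I*sqrt(19)/2)
(o(P(-4, -2)) - 1903) + B = (I*sqrt(19)/2 - 1903) - 3252 = (-1903 + I*sqrt(19)/2) - 3252 = -5155 + I*sqrt(19)/2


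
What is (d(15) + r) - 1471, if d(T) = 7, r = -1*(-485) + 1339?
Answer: 360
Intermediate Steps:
r = 1824 (r = 485 + 1339 = 1824)
(d(15) + r) - 1471 = (7 + 1824) - 1471 = 1831 - 1471 = 360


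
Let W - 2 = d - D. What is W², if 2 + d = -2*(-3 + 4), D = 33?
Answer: 1225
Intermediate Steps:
d = -4 (d = -2 - 2*(-3 + 4) = -2 - 2*1 = -2 - 2 = -4)
W = -35 (W = 2 + (-4 - 1*33) = 2 + (-4 - 33) = 2 - 37 = -35)
W² = (-35)² = 1225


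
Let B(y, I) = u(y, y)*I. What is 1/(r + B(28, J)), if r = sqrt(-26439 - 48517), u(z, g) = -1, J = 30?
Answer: -15/37928 - I*sqrt(18739)/37928 ≈ -0.00039549 - 0.0036092*I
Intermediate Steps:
r = 2*I*sqrt(18739) (r = sqrt(-74956) = 2*I*sqrt(18739) ≈ 273.78*I)
B(y, I) = -I
1/(r + B(28, J)) = 1/(2*I*sqrt(18739) - 1*30) = 1/(2*I*sqrt(18739) - 30) = 1/(-30 + 2*I*sqrt(18739))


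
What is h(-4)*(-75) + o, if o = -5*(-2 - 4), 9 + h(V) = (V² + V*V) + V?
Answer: -1395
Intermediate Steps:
h(V) = -9 + V + 2*V² (h(V) = -9 + ((V² + V*V) + V) = -9 + ((V² + V²) + V) = -9 + (2*V² + V) = -9 + (V + 2*V²) = -9 + V + 2*V²)
o = 30 (o = -5*(-6) = 30)
h(-4)*(-75) + o = (-9 - 4 + 2*(-4)²)*(-75) + 30 = (-9 - 4 + 2*16)*(-75) + 30 = (-9 - 4 + 32)*(-75) + 30 = 19*(-75) + 30 = -1425 + 30 = -1395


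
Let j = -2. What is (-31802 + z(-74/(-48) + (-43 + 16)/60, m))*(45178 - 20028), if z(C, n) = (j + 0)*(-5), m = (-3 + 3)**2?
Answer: -799568800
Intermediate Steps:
m = 0 (m = 0**2 = 0)
z(C, n) = 10 (z(C, n) = (-2 + 0)*(-5) = -2*(-5) = 10)
(-31802 + z(-74/(-48) + (-43 + 16)/60, m))*(45178 - 20028) = (-31802 + 10)*(45178 - 20028) = -31792*25150 = -799568800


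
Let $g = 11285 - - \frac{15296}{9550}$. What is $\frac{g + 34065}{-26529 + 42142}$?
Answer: $\frac{216553898}{74552075} \approx 2.9047$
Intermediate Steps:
$g = \frac{53893523}{4775}$ ($g = 11285 - \left(-15296\right) \frac{1}{9550} = 11285 - - \frac{7648}{4775} = 11285 + \frac{7648}{4775} = \frac{53893523}{4775} \approx 11287.0$)
$\frac{g + 34065}{-26529 + 42142} = \frac{\frac{53893523}{4775} + 34065}{-26529 + 42142} = \frac{216553898}{4775 \cdot 15613} = \frac{216553898}{4775} \cdot \frac{1}{15613} = \frac{216553898}{74552075}$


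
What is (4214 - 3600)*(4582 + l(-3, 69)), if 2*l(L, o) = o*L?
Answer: 2749799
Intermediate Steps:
l(L, o) = L*o/2 (l(L, o) = (o*L)/2 = (L*o)/2 = L*o/2)
(4214 - 3600)*(4582 + l(-3, 69)) = (4214 - 3600)*(4582 + (½)*(-3)*69) = 614*(4582 - 207/2) = 614*(8957/2) = 2749799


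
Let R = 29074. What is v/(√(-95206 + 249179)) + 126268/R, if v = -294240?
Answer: 63134/14537 - 294240*√153973/153973 ≈ -745.52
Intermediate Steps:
v/(√(-95206 + 249179)) + 126268/R = -294240/√(-95206 + 249179) + 126268/29074 = -294240*√153973/153973 + 126268*(1/29074) = -294240*√153973/153973 + 63134/14537 = 63134/14537 - 294240*√153973/153973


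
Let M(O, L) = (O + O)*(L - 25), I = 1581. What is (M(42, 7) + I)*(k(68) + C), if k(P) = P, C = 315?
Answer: 26427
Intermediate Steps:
M(O, L) = 2*O*(-25 + L) (M(O, L) = (2*O)*(-25 + L) = 2*O*(-25 + L))
(M(42, 7) + I)*(k(68) + C) = (2*42*(-25 + 7) + 1581)*(68 + 315) = (2*42*(-18) + 1581)*383 = (-1512 + 1581)*383 = 69*383 = 26427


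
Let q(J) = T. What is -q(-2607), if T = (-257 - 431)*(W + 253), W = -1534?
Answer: -881328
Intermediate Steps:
T = 881328 (T = (-257 - 431)*(-1534 + 253) = -688*(-1281) = 881328)
q(J) = 881328
-q(-2607) = -1*881328 = -881328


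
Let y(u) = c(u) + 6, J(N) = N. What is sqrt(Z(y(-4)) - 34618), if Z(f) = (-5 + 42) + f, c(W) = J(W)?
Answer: I*sqrt(34579) ≈ 185.95*I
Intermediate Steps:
c(W) = W
y(u) = 6 + u (y(u) = u + 6 = 6 + u)
Z(f) = 37 + f
sqrt(Z(y(-4)) - 34618) = sqrt((37 + (6 - 4)) - 34618) = sqrt((37 + 2) - 34618) = sqrt(39 - 34618) = sqrt(-34579) = I*sqrt(34579)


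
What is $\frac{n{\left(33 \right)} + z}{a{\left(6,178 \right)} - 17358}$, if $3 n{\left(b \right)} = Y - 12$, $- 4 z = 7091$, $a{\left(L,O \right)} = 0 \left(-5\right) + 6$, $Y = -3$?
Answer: $\frac{7111}{69408} \approx 0.10245$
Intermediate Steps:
$a{\left(L,O \right)} = 6$ ($a{\left(L,O \right)} = 0 + 6 = 6$)
$z = - \frac{7091}{4}$ ($z = \left(- \frac{1}{4}\right) 7091 = - \frac{7091}{4} \approx -1772.8$)
$n{\left(b \right)} = -5$ ($n{\left(b \right)} = \frac{-3 - 12}{3} = \frac{1}{3} \left(-15\right) = -5$)
$\frac{n{\left(33 \right)} + z}{a{\left(6,178 \right)} - 17358} = \frac{-5 - \frac{7091}{4}}{6 - 17358} = - \frac{7111}{4 \left(-17352\right)} = \left(- \frac{7111}{4}\right) \left(- \frac{1}{17352}\right) = \frac{7111}{69408}$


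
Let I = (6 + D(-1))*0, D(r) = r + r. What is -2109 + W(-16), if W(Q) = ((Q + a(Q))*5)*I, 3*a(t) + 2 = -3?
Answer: -2109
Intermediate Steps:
a(t) = -5/3 (a(t) = -2/3 + (1/3)*(-3) = -2/3 - 1 = -5/3)
D(r) = 2*r
I = 0 (I = (6 + 2*(-1))*0 = (6 - 2)*0 = 4*0 = 0)
W(Q) = 0 (W(Q) = ((Q - 5/3)*5)*0 = ((-5/3 + Q)*5)*0 = (-25/3 + 5*Q)*0 = 0)
-2109 + W(-16) = -2109 + 0 = -2109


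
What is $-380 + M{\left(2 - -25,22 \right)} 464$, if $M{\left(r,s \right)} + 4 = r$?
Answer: $10292$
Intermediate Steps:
$M{\left(r,s \right)} = -4 + r$
$-380 + M{\left(2 - -25,22 \right)} 464 = -380 + \left(-4 + \left(2 - -25\right)\right) 464 = -380 + \left(-4 + \left(2 + 25\right)\right) 464 = -380 + \left(-4 + 27\right) 464 = -380 + 23 \cdot 464 = -380 + 10672 = 10292$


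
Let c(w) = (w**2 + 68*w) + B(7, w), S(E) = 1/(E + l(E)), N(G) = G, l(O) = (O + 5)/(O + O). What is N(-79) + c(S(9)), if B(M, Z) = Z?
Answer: -557047/7744 ≈ -71.933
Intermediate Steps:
l(O) = (5 + O)/(2*O) (l(O) = (5 + O)/((2*O)) = (5 + O)*(1/(2*O)) = (5 + O)/(2*O))
S(E) = 1/(E + (5 + E)/(2*E))
c(w) = w**2 + 69*w (c(w) = (w**2 + 68*w) + w = w**2 + 69*w)
N(-79) + c(S(9)) = -79 + (2*9/(5 + 9 + 2*9**2))*(69 + 2*9/(5 + 9 + 2*9**2)) = -79 + (2*9/(5 + 9 + 2*81))*(69 + 2*9/(5 + 9 + 2*81)) = -79 + (2*9/(5 + 9 + 162))*(69 + 2*9/(5 + 9 + 162)) = -79 + (2*9/176)*(69 + 2*9/176) = -79 + (2*9*(1/176))*(69 + 2*9*(1/176)) = -79 + 9*(69 + 9/88)/88 = -79 + (9/88)*(6081/88) = -79 + 54729/7744 = -557047/7744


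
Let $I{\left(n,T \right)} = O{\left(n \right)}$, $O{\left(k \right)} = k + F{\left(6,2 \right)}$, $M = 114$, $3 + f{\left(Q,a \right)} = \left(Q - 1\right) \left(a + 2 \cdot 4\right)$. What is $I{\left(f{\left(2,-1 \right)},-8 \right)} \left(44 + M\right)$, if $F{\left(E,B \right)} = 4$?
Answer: $1264$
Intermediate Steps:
$f{\left(Q,a \right)} = -3 + \left(-1 + Q\right) \left(8 + a\right)$ ($f{\left(Q,a \right)} = -3 + \left(Q - 1\right) \left(a + 2 \cdot 4\right) = -3 + \left(-1 + Q\right) \left(a + 8\right) = -3 + \left(-1 + Q\right) \left(8 + a\right)$)
$O{\left(k \right)} = 4 + k$ ($O{\left(k \right)} = k + 4 = 4 + k$)
$I{\left(n,T \right)} = 4 + n$
$I{\left(f{\left(2,-1 \right)},-8 \right)} \left(44 + M\right) = \left(4 + \left(-11 - -1 + 8 \cdot 2 + 2 \left(-1\right)\right)\right) \left(44 + 114\right) = \left(4 + \left(-11 + 1 + 16 - 2\right)\right) 158 = \left(4 + 4\right) 158 = 8 \cdot 158 = 1264$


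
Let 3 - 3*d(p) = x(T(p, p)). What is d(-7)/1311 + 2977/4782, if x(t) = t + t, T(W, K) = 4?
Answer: 3894877/6269202 ≈ 0.62127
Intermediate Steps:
x(t) = 2*t
d(p) = -5/3 (d(p) = 1 - 2*4/3 = 1 - ⅓*8 = 1 - 8/3 = -5/3)
d(-7)/1311 + 2977/4782 = -5/3/1311 + 2977/4782 = -5/3*1/1311 + 2977*(1/4782) = -5/3933 + 2977/4782 = 3894877/6269202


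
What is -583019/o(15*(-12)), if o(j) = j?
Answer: 583019/180 ≈ 3239.0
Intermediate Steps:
-583019/o(15*(-12)) = -583019/(15*(-12)) = -583019/(-180) = -583019*(-1/180) = 583019/180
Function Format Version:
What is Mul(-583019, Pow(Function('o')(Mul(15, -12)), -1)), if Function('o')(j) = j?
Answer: Rational(583019, 180) ≈ 3239.0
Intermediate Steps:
Mul(-583019, Pow(Function('o')(Mul(15, -12)), -1)) = Mul(-583019, Pow(Mul(15, -12), -1)) = Mul(-583019, Pow(-180, -1)) = Mul(-583019, Rational(-1, 180)) = Rational(583019, 180)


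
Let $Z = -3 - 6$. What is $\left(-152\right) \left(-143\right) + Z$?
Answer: $21727$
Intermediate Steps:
$Z = -9$ ($Z = -3 - 6 = -9$)
$\left(-152\right) \left(-143\right) + Z = \left(-152\right) \left(-143\right) - 9 = 21736 - 9 = 21727$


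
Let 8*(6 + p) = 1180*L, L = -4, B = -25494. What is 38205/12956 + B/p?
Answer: 88267611/1930444 ≈ 45.724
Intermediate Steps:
p = -596 (p = -6 + (1180*(-4))/8 = -6 + (⅛)*(-4720) = -6 - 590 = -596)
38205/12956 + B/p = 38205/12956 - 25494/(-596) = 38205*(1/12956) - 25494*(-1/596) = 38205/12956 + 12747/298 = 88267611/1930444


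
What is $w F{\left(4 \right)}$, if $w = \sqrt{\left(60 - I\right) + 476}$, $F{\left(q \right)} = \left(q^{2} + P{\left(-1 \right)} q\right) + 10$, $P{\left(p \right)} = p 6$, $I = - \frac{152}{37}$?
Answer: $\frac{8 \sqrt{46213}}{37} \approx 46.48$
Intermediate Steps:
$I = - \frac{152}{37}$ ($I = \left(-152\right) \frac{1}{37} = - \frac{152}{37} \approx -4.1081$)
$P{\left(p \right)} = 6 p$
$F{\left(q \right)} = 10 + q^{2} - 6 q$ ($F{\left(q \right)} = \left(q^{2} + 6 \left(-1\right) q\right) + 10 = \left(q^{2} - 6 q\right) + 10 = 10 + q^{2} - 6 q$)
$w = \frac{4 \sqrt{46213}}{37}$ ($w = \sqrt{\left(60 - - \frac{152}{37}\right) + 476} = \sqrt{\left(60 + \frac{152}{37}\right) + 476} = \sqrt{\frac{2372}{37} + 476} = \sqrt{\frac{19984}{37}} = \frac{4 \sqrt{46213}}{37} \approx 23.24$)
$w F{\left(4 \right)} = \frac{4 \sqrt{46213}}{37} \left(10 + 4^{2} - 24\right) = \frac{4 \sqrt{46213}}{37} \left(10 + 16 - 24\right) = \frac{4 \sqrt{46213}}{37} \cdot 2 = \frac{8 \sqrt{46213}}{37}$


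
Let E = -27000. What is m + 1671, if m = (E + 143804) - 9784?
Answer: 108691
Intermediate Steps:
m = 107020 (m = (-27000 + 143804) - 9784 = 116804 - 9784 = 107020)
m + 1671 = 107020 + 1671 = 108691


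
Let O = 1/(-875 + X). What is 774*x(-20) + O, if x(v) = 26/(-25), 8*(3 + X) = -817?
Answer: -157792484/196025 ≈ -804.96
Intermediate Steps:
X = -841/8 (X = -3 + (⅛)*(-817) = -3 - 817/8 = -841/8 ≈ -105.13)
x(v) = -26/25 (x(v) = 26*(-1/25) = -26/25)
O = -8/7841 (O = 1/(-875 - 841/8) = 1/(-7841/8) = -8/7841 ≈ -0.0010203)
774*x(-20) + O = 774*(-26/25) - 8/7841 = -20124/25 - 8/7841 = -157792484/196025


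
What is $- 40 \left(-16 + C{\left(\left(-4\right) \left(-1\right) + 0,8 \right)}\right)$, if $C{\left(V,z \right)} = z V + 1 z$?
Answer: $-960$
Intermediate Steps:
$C{\left(V,z \right)} = z + V z$ ($C{\left(V,z \right)} = V z + z = z + V z$)
$- 40 \left(-16 + C{\left(\left(-4\right) \left(-1\right) + 0,8 \right)}\right) = - 40 \left(-16 + 8 \left(1 + \left(\left(-4\right) \left(-1\right) + 0\right)\right)\right) = - 40 \left(-16 + 8 \left(1 + \left(4 + 0\right)\right)\right) = - 40 \left(-16 + 8 \left(1 + 4\right)\right) = - 40 \left(-16 + 8 \cdot 5\right) = - 40 \left(-16 + 40\right) = \left(-40\right) 24 = -960$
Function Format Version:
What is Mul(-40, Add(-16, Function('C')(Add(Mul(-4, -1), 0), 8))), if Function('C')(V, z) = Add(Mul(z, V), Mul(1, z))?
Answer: -960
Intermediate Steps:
Function('C')(V, z) = Add(z, Mul(V, z)) (Function('C')(V, z) = Add(Mul(V, z), z) = Add(z, Mul(V, z)))
Mul(-40, Add(-16, Function('C')(Add(Mul(-4, -1), 0), 8))) = Mul(-40, Add(-16, Mul(8, Add(1, Add(Mul(-4, -1), 0))))) = Mul(-40, Add(-16, Mul(8, Add(1, Add(4, 0))))) = Mul(-40, Add(-16, Mul(8, Add(1, 4)))) = Mul(-40, Add(-16, Mul(8, 5))) = Mul(-40, Add(-16, 40)) = Mul(-40, 24) = -960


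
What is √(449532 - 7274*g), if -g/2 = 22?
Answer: 2*√192397 ≈ 877.26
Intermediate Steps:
g = -44 (g = -2*22 = -44)
√(449532 - 7274*g) = √(449532 - 7274*(-44)) = √(449532 + 320056) = √769588 = 2*√192397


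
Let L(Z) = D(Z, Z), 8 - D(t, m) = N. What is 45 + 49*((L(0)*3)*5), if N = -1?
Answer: 6660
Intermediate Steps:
D(t, m) = 9 (D(t, m) = 8 - 1*(-1) = 8 + 1 = 9)
L(Z) = 9
45 + 49*((L(0)*3)*5) = 45 + 49*((9*3)*5) = 45 + 49*(27*5) = 45 + 49*135 = 45 + 6615 = 6660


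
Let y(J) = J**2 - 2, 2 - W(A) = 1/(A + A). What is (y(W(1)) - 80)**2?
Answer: 101761/16 ≈ 6360.1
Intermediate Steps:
W(A) = 2 - 1/(2*A) (W(A) = 2 - 1/(A + A) = 2 - 1/(2*A))
y(J) = -2 + J**2
(y(W(1)) - 80)**2 = ((-2 + (2 - 1/2/1)**2) - 80)**2 = ((-2 + (2 - 1/2*1)**2) - 80)**2 = ((-2 + (2 - 1/2)**2) - 80)**2 = ((-2 + (3/2)**2) - 80)**2 = ((-2 + 9/4) - 80)**2 = (1/4 - 80)**2 = (-319/4)**2 = 101761/16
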